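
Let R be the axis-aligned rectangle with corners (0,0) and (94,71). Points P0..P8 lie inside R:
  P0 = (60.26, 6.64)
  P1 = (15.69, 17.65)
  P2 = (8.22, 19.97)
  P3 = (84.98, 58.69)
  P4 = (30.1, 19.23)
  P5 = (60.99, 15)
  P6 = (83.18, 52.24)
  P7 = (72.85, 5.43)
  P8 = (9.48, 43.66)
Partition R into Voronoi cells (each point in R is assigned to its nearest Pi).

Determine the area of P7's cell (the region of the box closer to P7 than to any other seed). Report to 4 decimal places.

Area of P7's cell: 618.8620

1. box [0,94]×[0,71]: [(0, 0) (94, 0) (94, 71) (0, 71)]
2. ⊥bis P7·P0 via (66.555,6.035): [(65.975, 0) (94, 0) (94, 71) (72.7987, 71)]  |A|=1747.5356
3. ⊥bis P7·P1 via (44.27,11.54): [(65.975, 0) (94, 0) (94, 71) (72.7987, 71)]  |A|=1747.5356
4. ⊥bis P7·P2 via (40.535,12.7): [(65.975, 0) (94, 0) (94, 71) (72.7987, 71)]  |A|=1747.5356
5. ⊥bis P7·P3 via (78.915,32.06): [(69.2674, 34.2573) (65.975, 0) (94, 0) (94, 28.6244)]  |A|=834.0078
6. ⊥bis P7·P4 via (51.475,12.33): [(69.2674, 34.2573) (65.975, 0) (94, 0) (94, 28.6244)]  |A|=834.0078
7. ⊥bis P7·P5 via (66.92,10.215): [(83.6727, 30.9764) (66.9617, 10.2667) (65.975, 0) (94, 0) (94, 28.6244)]  |A|=657.4298
8. ⊥bis P7·P6 via (78.015,28.835): [(81.3507, 28.0989) (66.9617, 10.2667) (65.975, 0) (94, 0) (94, 25.3074)]  |A|=618.862
9. ⊥bis P7·P8 via (41.165,24.545): [(81.3507, 28.0989) (66.9617, 10.2667) (65.975, 0) (94, 0) (94, 25.3074)]  |A|=618.862
10. canonical 5-gon: [(81.3507, 28.0989) (66.9617, 10.2667) (65.975, 0) (94, 0) (94, 25.3074)]
11. shoelace: 618.862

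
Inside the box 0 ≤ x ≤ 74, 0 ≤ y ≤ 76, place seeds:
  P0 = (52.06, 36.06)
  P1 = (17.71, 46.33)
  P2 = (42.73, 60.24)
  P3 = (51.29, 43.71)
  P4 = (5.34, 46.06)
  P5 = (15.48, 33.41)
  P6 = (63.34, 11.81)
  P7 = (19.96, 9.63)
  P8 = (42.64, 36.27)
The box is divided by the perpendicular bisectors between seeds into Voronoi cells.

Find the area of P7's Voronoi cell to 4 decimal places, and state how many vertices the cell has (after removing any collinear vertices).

1. box [0,74]×[0,76]: [(0, 0) (74, 0) (74, 76) (0, 76)]
2. ⊥bis P7·P0 via (36.01,22.845): [(0, 66.5802) (0, 0) (54.8198, 0)]  |A|=1824.955
3. ⊥bis P7·P1 via (18.835,27.98): [(31.1599, 28.7356) (0, 26.8253) (0, 0) (54.8198, 0)]  |A|=1205.5757
4. ⊥bis P7·P2 via (31.345,34.935): [(31.1599, 28.7356) (0, 26.8253) (0, 0) (54.8198, 0)]  |A|=1205.5757
5. ⊥bis P7·P3 via (35.625,26.67): [(31.1599, 28.7356) (0, 26.8253) (0, 0) (54.8198, 0)]  |A|=1205.5757
6. ⊥bis P7·P4 via (12.65,27.845): [(31.1599, 28.7356) (11.9318, 27.5568) (0, 22.7683) (0, 0) (54.8198, 0)]  |A|=1181.3724
7. ⊥bis P7·P5 via (17.72,21.52): [(34.4984, 24.6809) (0, 18.1817) (0, 0) (54.8198, 0)]  |A|=990.1203
8. ⊥bis P7·P6 via (41.65,10.72): [(41.3677, 16.3379) (34.4984, 24.6809) (0, 18.1817) (0, 0) (42.1887, 0)]  |A|=886.9376
9. ⊥bis P7·P8 via (31.3,22.95): [(41.4705, 14.2913) (30.2147, 23.8739) (0, 18.1817) (0, 0) (42.1887, 0)]  |A|=855.2713
10. canonical 5-gon: [(41.4705, 14.2913) (30.2147, 23.8739) (0, 18.1817) (0, 0) (42.1887, 0)]
11. shoelace: 855.2713

Area of P7's cell: 855.2713 (5 vertices)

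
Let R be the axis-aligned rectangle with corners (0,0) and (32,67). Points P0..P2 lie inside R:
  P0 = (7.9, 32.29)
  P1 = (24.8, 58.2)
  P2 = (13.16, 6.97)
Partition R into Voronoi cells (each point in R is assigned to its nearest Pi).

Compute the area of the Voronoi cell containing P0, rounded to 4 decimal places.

1. box [0,32]×[0,67]: [(0, 0) (32, 0) (32, 67) (0, 67)]
2. ⊥bis P0·P1 via (16.35,45.245): [(0, 55.9094) (0, 0) (32, 0) (32, 35.0372)]  |A|=1455.1453
3. ⊥bis P0·P2 via (10.53,19.63): [(0, 55.9094) (0, 17.4425) (32, 24.0902) (32, 35.0372)]  |A|=790.6223
4. canonical 4-gon: [(0, 55.9094) (0, 17.4425) (32, 24.0902) (32, 35.0372)]
5. shoelace: 790.6223

Area of P0's cell: 790.6223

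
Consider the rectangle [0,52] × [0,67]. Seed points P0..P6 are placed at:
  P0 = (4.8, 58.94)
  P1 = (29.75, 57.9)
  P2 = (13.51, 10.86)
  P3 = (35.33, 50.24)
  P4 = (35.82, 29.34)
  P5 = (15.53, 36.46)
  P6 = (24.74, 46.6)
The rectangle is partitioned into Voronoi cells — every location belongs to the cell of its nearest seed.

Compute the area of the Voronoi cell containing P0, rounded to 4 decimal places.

1. box [0,52]×[0,67]: [(0, 0) (52, 0) (52, 67) (0, 67)]
2. ⊥bis P0·P1 via (17.275,58.42): [(0, 0) (14.8399, 0) (17.6326, 67) (0, 67)]  |A|=1087.8288
3. ⊥bis P0·P2 via (9.155,34.9): [(0, 33.2415) (16.3489, 36.2032) (17.6326, 67) (0, 67)]  |A|=547.4718
4. ⊥bis P0·P3 via (20.065,54.59): [(0, 33.2415) (14.7425, 35.9122) (16.61, 42.4656) (17.6326, 67) (0, 67)]  |A|=542.4797
5. ⊥bis P0·P4 via (20.31,44.14): [(0, 33.2415) (11.9816, 35.4121) (15.7148, 39.3244) (16.61, 42.4656) (17.6326, 67) (0, 67)]  |A|=538.0125
6. ⊥bis P0·P5 via (10.165,47.7): [(0, 42.8481) (16.9634, 50.945) (17.6326, 67) (0, 67)]  |A|=346.3955
7. ⊥bis P0·P6 via (14.77,52.77): [(0, 42.8481) (12.2476, 48.694) (17.2034, 56.7021) (17.6326, 67) (0, 67)]  |A|=333.0908
8. canonical 5-gon: [(0, 42.8481) (12.2476, 48.694) (17.2034, 56.7021) (17.6326, 67) (0, 67)]
9. shoelace: 333.0908

Area of P0's cell: 333.0908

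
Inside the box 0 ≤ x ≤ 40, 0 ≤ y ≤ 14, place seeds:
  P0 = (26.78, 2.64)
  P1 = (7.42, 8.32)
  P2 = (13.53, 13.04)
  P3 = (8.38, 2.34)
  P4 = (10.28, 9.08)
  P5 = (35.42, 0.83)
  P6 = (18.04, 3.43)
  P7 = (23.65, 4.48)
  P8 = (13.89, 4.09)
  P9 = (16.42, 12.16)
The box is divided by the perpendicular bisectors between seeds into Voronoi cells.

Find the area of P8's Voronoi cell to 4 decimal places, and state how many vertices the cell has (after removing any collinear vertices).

1. box [0,40]×[0,14]: [(0, 0) (40, 0) (40, 14) (0, 14)]
2. ⊥bis P8·P0 via (20.335,3.365): [(0, 0) (19.9565, 0) (21.5313, 14) (0, 14)]  |A|=290.4146
3. ⊥bis P8·P1 via (10.655,6.205): [(6.5983, 0) (19.9565, 0) (21.5313, 14) (15.7513, 14)]  |A|=133.968
4. ⊥bis P8·P2 via (13.71,8.565): [(12.1571, 8.5025) (6.5983, 0) (19.9565, 0) (20.9527, 8.8563)]  |A|=95.5616
5. ⊥bis P8·P3 via (11.135,3.215): [(12.1571, 8.5025) (10.3389, 5.7215) (12.1561, 0) (19.9565, 0) (20.9527, 8.8563)]  |A|=79.6619
6. ⊥bis P8·P4 via (12.085,6.585): [(14.8874, 8.6124) (10.4422, 5.3965) (12.1561, 0) (19.9565, 0) (20.9527, 8.8563)]  |A|=75.0769
7. ⊥bis P8·P5 via (24.655,2.46): [(14.8874, 8.6124) (10.4422, 5.3965) (12.1561, 0) (19.9565, 0) (20.9527, 8.8563)]  |A|=75.0769
8. ⊥bis P8·P6 via (15.965,3.76): [(16.7486, 8.6872) (14.8874, 8.6124) (10.4422, 5.3965) (12.1561, 0) (15.367, 0)]  |A|=36.6098
9. ⊥bis P8·P7 via (18.77,4.285): [(16.7486, 8.6872) (14.8874, 8.6124) (10.4422, 5.3965) (12.1561, 0) (15.367, 0)]  |A|=36.6098
10. ⊥bis P8·P9 via (15.155,8.125): [(16.5878, 7.6758) (14.4983, 8.3309) (10.4422, 5.3965) (12.1561, 0) (15.367, 0)]  |A|=35.2531
11. canonical 5-gon: [(16.5878, 7.6758) (14.4983, 8.3309) (10.4422, 5.3965) (12.1561, 0) (15.367, 0)]
12. shoelace: 35.2531

Area of P8's cell: 35.2531 (5 vertices)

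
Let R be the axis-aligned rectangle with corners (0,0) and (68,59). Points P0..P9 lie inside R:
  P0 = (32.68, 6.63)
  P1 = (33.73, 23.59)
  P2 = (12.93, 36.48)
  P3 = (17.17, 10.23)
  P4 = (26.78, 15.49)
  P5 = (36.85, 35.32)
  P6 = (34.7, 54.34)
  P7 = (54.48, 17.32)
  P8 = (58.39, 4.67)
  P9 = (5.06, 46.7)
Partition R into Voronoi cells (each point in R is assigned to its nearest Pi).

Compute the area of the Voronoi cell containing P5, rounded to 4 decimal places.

1. box [0,68]×[0,59]: [(0, 0) (68, 0) (68, 59) (0, 59)]
2. ⊥bis P5·P0 via (34.765,20.975): [(0, 26.028) (68, 16.1444) (68, 59) (0, 59)]  |A|=2578.1391
3. ⊥bis P5·P1 via (35.29,29.455): [(0, 38.8416) (68, 20.7546) (68, 59) (0, 59)]  |A|=1985.7278
4. ⊥bis P5·P2 via (24.89,35.9): [(24.7139, 32.2681) (68, 20.7546) (68, 59) (26.0102, 59)]  |A|=1388.9801
5. ⊥bis P5·P3 via (27.01,22.775): [(24.7139, 32.2681) (68, 20.7546) (68, 59) (26.0102, 59)]  |A|=1388.9801
6. ⊥bis P5·P4 via (31.815,25.405): [(24.7139, 32.2681) (68, 20.7546) (68, 59) (26.0102, 59)]  |A|=1388.9801
7. ⊥bis P5·P6 via (35.775,44.83): [(25.2654, 43.642) (24.7139, 32.2681) (68, 20.7546) (68, 48.4727)]  |A|=841.6008
8. ⊥bis P5·P7 via (45.665,26.32): [(25.2654, 43.642) (24.7139, 32.2681) (45.9664, 26.6152) (68, 48.1959) (68, 48.4727)]  |A|=539.2864
9. ⊥bis P5·P8 via (47.62,19.995): [(25.2654, 43.642) (24.7139, 32.2681) (45.9664, 26.6152) (68, 48.1959) (68, 48.4727)]  |A|=539.2864
10. ⊥bis P5·P9 via (20.955,41.01): [(25.2654, 43.642) (24.7139, 32.2681) (45.9664, 26.6152) (68, 48.1959) (68, 48.4727)]  |A|=539.2864
11. canonical 5-gon: [(25.2654, 43.642) (24.7139, 32.2681) (45.9664, 26.6152) (68, 48.1959) (68, 48.4727)]
12. shoelace: 539.2864

Area of P5's cell: 539.2864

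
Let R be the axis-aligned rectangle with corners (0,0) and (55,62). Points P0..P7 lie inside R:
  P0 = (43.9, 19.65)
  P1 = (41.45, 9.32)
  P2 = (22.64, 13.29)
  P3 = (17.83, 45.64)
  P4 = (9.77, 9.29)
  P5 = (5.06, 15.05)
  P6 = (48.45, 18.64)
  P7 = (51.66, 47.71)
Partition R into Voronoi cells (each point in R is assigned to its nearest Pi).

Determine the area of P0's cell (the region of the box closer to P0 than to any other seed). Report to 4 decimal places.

1. box [0,55]×[0,62]: [(0, 0) (55, 0) (55, 62) (0, 62)]
2. ⊥bis P0·P1 via (42.675,14.485): [(0, 24.6064) (55, 11.5618) (55, 62) (0, 62)]  |A|=2415.3742
3. ⊥bis P0·P2 via (33.27,16.47): [(33.1909, 16.7344) (55, 11.5618) (55, 62) (19.6495, 62)]  |A|=1350.0853
4. ⊥bis P0·P3 via (30.865,32.645): [(28.9929, 30.7672) (33.1909, 16.7344) (55, 11.5618) (55, 56.8543)]  |A|=731.1259
5. ⊥bis P0·P4 via (26.835,14.47): [(28.9929, 30.7672) (33.1909, 16.7344) (55, 11.5618) (55, 56.8543)]  |A|=731.1259
6. ⊥bis P0·P5 via (24.48,17.35): [(28.9929, 30.7672) (33.1909, 16.7344) (55, 11.5618) (55, 56.8543)]  |A|=731.1259
7. ⊥bis P0·P6 via (46.175,19.145): [(54.4155, 56.268) (28.9929, 30.7672) (33.1909, 16.7344) (45.0173, 13.9295)]  |A|=495.4361
8. ⊥bis P0·P7 via (47.78,33.68): [(49.3077, 33.2575) (35.3295, 37.1232) (28.9929, 30.7672) (33.1909, 16.7344) (45.0173, 13.9295)]  |A|=324.7411
9. canonical 5-gon: [(49.3077, 33.2575) (35.3295, 37.1232) (28.9929, 30.7672) (33.1909, 16.7344) (45.0173, 13.9295)]
10. shoelace: 324.7411

Area of P0's cell: 324.7411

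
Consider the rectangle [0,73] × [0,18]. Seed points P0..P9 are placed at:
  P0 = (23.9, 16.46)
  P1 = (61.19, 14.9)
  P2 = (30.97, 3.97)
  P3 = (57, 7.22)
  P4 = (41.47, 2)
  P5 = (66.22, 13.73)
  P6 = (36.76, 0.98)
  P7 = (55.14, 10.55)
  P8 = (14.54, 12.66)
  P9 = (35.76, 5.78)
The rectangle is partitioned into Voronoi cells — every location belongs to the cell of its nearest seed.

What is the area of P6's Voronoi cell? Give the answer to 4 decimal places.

Area of P6's cell: 19.1312

1. box [0,73]×[0,18]: [(0, 0) (73, 0) (73, 18) (0, 18)]
2. ⊥bis P6·P0 via (30.33,8.72): [(19.8335, 0) (73, 0) (73, 18) (41.5006, 18)]  |A|=761.9932
3. ⊥bis P6·P1 via (48.975,7.94): [(19.8335, 0) (53.4991, 0) (43.2429, 18) (41.5006, 18)]  |A|=318.6716
4. ⊥bis P6·P2 via (33.865,2.475): [(32.5869, 0) (53.4991, 0) (43.2429, 18) (41.8822, 18)]  |A|=200.4563
5. ⊥bis P6·P3 via (46.88,4.1): [(32.5869, 0) (48.144, 0) (42.5946, 18) (41.8822, 18)]  |A|=146.4258
6. ⊥bis P6·P4 via (39.115,1.49): [(37.4136, 9.3466) (32.5869, 0) (39.4377, 0)]  |A|=32.0159
7. ⊥bis P6·P5 via (51.49,7.355): [(37.4136, 9.3466) (32.5869, 0) (39.4377, 0)]  |A|=32.0159
8. ⊥bis P6·P7 via (45.95,5.765): [(37.4136, 9.3466) (32.5869, 0) (39.4377, 0)]  |A|=32.0159
9. ⊥bis P6·P8 via (25.65,6.82): [(37.4136, 9.3466) (32.5869, 0) (39.4377, 0)]  |A|=32.0159
10. ⊥bis P6·P9 via (36.26,3.38): [(38.6001, 3.8675) (34.1, 2.93) (32.5869, 0) (39.4377, 0)]  |A|=19.1312
11. canonical 4-gon: [(38.6001, 3.8675) (34.1, 2.93) (32.5869, 0) (39.4377, 0)]
12. shoelace: 19.1312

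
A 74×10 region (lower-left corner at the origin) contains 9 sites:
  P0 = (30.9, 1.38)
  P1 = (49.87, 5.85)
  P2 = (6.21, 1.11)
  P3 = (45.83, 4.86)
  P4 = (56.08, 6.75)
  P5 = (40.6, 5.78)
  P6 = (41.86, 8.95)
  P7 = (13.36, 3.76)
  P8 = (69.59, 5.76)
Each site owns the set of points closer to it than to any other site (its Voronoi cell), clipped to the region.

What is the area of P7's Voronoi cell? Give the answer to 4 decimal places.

1. box [0,74]×[0,10]: [(0, 0) (74, 0) (74, 10) (0, 10)]
2. ⊥bis P7·P0 via (22.13,2.57): [(0, 0) (21.7813, 0) (23.1382, 10) (0, 10)]  |A|=224.5973
3. ⊥bis P7·P1 via (31.615,4.805): [(0, 0) (21.7813, 0) (23.1382, 10) (0, 10)]  |A|=224.5973
4. ⊥bis P7·P2 via (9.785,2.435): [(10.6875, 0) (21.7813, 0) (23.1382, 10) (6.9812, 10)]  |A|=136.2539
5. ⊥bis P7·P3 via (29.595,4.31): [(10.6875, 0) (21.7813, 0) (23.1382, 10) (6.9812, 10)]  |A|=136.2539
6. ⊥bis P7·P4 via (34.72,5.255): [(10.6875, 0) (21.7813, 0) (23.1382, 10) (6.9812, 10)]  |A|=136.2539
7. ⊥bis P7·P5 via (26.98,4.77): [(10.6875, 0) (21.7813, 0) (23.1382, 10) (6.9812, 10)]  |A|=136.2539
8. ⊥bis P7·P6 via (27.61,6.355): [(10.6875, 0) (21.7813, 0) (23.1382, 10) (6.9812, 10)]  |A|=136.2539
9. ⊥bis P7·P8 via (41.475,4.76): [(10.6875, 0) (21.7813, 0) (23.1382, 10) (6.9812, 10)]  |A|=136.2539
10. canonical 4-gon: [(10.6875, 0) (21.7813, 0) (23.1382, 10) (6.9812, 10)]
11. shoelace: 136.2539

Area of P7's cell: 136.2539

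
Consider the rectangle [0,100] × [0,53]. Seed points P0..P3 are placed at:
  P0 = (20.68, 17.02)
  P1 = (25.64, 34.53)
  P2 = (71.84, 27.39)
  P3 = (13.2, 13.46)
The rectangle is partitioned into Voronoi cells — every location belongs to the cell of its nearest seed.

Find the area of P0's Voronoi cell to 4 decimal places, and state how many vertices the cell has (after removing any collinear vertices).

Area of P0's cell: 720.9676 (4 vertices)

1. box [0,100]×[0,53]: [(0, 0) (100, 0) (100, 53) (0, 53)]
2. ⊥bis P0·P1 via (23.16,25.775): [(0, 32.3355) (0, 0) (100, 0) (100, 4.0088)]  |A|=1817.2122
3. ⊥bis P0·P2 via (46.26,22.205): [(46.8994, 19.0504) (0, 32.3355) (0, 0) (50.7609, 0)]  |A|=1241.7652
4. ⊥bis P0·P3 via (16.94,15.24): [(46.8994, 19.0504) (10.1755, 29.4531) (24.1933, 0) (50.7609, 0)]  |A|=720.9676
5. canonical 4-gon: [(46.8994, 19.0504) (10.1755, 29.4531) (24.1933, 0) (50.7609, 0)]
6. shoelace: 720.9676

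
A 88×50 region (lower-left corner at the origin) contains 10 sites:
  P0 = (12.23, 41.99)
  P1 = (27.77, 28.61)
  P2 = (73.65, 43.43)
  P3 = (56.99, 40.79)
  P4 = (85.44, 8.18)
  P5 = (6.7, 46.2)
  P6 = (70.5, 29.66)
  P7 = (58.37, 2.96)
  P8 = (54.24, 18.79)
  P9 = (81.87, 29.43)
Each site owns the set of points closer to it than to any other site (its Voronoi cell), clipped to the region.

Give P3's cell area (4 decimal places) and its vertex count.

1. box [0,88]×[0,50]: [(0, 0) (88, 0) (88, 50) (0, 50)]
2. ⊥bis P3·P0 via (34.61,41.39): [(33.5003, 0) (88, 0) (88, 50) (34.8408, 50)]  |A|=2691.4705
3. ⊥bis P3·P1 via (42.38,34.7): [(56.8443, 0) (88, 0) (88, 50) (36.0024, 50)]  |A|=2078.8337
4. ⊥bis P3·P2 via (65.32,42.11): [(56.8443, 0) (71.9929, 0) (64.0697, 50) (36.0024, 50)]  |A|=1080.3991
5. ⊥bis P3·P4 via (71.215,24.485): [(53.1922, 8.7613) (68.4897, 22.1074) (64.0697, 50) (36.0024, 50)]  |A|=821.5677
6. ⊥bis P3·P5 via (31.845,43.495): [(53.1922, 8.7613) (68.4897, 22.1074) (64.0697, 50) (36.0024, 50)]  |A|=821.5677
7. ⊥bis P3·P6 via (63.745,35.225): [(49.4128, 17.8281) (65.9809, 37.9391) (64.0697, 50) (36.0024, 50)]  |A|=570.6213
8. ⊥bis P3·P7 via (57.68,21.875): [(47.875, 21.5173) (52.594, 21.6895) (65.9809, 37.9391) (64.0697, 50) (36.0024, 50)]  |A|=561.7844
9. ⊥bis P3·P8 via (55.615,29.79): [(43.8117, 31.2654) (58.9265, 29.3761) (65.9809, 37.9391) (64.0697, 50) (36.0024, 50)]  |A|=474.3616
10. ⊥bis P3·P9 via (69.43,35.11): [(43.8117, 31.2654) (58.9265, 29.3761) (65.9809, 37.9391) (64.0697, 50) (36.0024, 50)]  |A|=474.3616
11. canonical 5-gon: [(43.8117, 31.2654) (58.9265, 29.3761) (65.9809, 37.9391) (64.0697, 50) (36.0024, 50)]
12. shoelace: 474.3616

Area of P3's cell: 474.3616 (5 vertices)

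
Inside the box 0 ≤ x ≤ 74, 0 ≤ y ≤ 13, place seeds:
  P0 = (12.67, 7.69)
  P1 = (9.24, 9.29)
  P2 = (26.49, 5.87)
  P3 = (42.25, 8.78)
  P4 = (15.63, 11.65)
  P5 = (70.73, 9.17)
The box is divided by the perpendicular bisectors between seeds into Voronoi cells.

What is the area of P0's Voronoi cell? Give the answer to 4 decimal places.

Area of P0's cell: 87.8642

1. box [0,74]×[0,13]: [(0, 0) (74, 0) (74, 13) (0, 13)]
2. ⊥bis P0·P1 via (10.955,8.49): [(6.9947, 0) (74, 0) (74, 13) (13.0588, 13)]  |A|=831.6526
3. ⊥bis P0·P2 via (19.58,6.78): [(6.9947, 0) (18.6871, 0) (20.3991, 13) (13.0588, 13)]  |A|=123.7133
4. ⊥bis P0·P3 via (27.46,8.235): [(6.9947, 0) (18.6871, 0) (20.3991, 13) (13.0588, 13)]  |A|=123.7133
5. ⊥bis P0·P4 via (14.15,9.67): [(12.1891, 11.1357) (6.9947, 0) (18.6871, 0) (19.4399, 5.716)]  |A|=87.8642
6. ⊥bis P0·P5 via (41.7,8.43): [(12.1891, 11.1357) (6.9947, 0) (18.6871, 0) (19.4399, 5.716)]  |A|=87.8642
7. canonical 4-gon: [(12.1891, 11.1357) (6.9947, 0) (18.6871, 0) (19.4399, 5.716)]
8. shoelace: 87.8642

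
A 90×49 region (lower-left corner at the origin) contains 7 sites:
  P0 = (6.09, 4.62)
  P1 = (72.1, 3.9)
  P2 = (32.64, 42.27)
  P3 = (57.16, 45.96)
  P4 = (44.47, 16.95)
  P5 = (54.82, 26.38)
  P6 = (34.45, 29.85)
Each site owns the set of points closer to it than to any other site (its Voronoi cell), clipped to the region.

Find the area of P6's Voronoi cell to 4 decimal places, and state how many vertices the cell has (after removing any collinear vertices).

Area of P6's cell: 537.2461 (5 vertices)

1. box [0,90]×[0,49]: [(0, 0) (90, 0) (90, 49) (0, 49)]
2. ⊥bis P6·P0 via (20.27,17.235): [(0, 40.0197) (35.6028, 0) (90, 0) (90, 49) (0, 49)]  |A|=3697.5933
3. ⊥bis P6·P1 via (53.275,16.875): [(0, 40.0197) (35.6028, 0) (41.644, 0) (75.4169, 49) (0, 49)]  |A|=2155.5867
4. ⊥bis P6·P2 via (33.545,36.06): [(6.9683, 32.1869) (35.6028, 0) (41.644, 0) (70.1777, 41.3986)]  |A|=1274.1923
5. ⊥bis P6·P3 via (45.805,37.905): [(45.8425, 37.8521) (6.9683, 32.1869) (35.6028, 0) (41.644, 0) (56.9455, 22.2004)]  |A|=1064.0601
6. ⊥bis P6·P4 via (39.46,23.4): [(50.185, 31.7306) (45.8425, 37.8521) (6.9683, 32.1869) (24.8684, 12.0661)]  |A|=561.9798
7. ⊥bis P6·P5 via (44.635,28.115): [(44.4985, 27.3136) (46.2063, 37.3392) (45.8425, 37.8521) (6.9683, 32.1869) (24.8684, 12.0661)]  |A|=537.2461
8. canonical 5-gon: [(44.4985, 27.3136) (46.2063, 37.3392) (45.8425, 37.8521) (6.9683, 32.1869) (24.8684, 12.0661)]
9. shoelace: 537.2461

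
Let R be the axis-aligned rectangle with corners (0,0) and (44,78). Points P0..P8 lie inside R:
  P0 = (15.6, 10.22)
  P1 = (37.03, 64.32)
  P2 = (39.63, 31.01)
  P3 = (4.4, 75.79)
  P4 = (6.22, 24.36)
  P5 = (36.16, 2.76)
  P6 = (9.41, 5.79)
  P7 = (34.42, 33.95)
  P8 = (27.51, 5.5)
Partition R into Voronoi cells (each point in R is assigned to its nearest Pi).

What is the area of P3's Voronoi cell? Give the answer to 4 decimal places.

1. box [0,44]×[0,78]: [(0, 0) (44, 0) (44, 78) (0, 78)]
2. ⊥bis P3·P0 via (10,43.005): [(0, 41.2969) (44, 48.8125) (44, 78) (0, 78)]  |A|=1449.5924
3. ⊥bis P3·P1 via (20.715,70.055): [(0, 41.2969) (11.2835, 43.2242) (23.5078, 78) (0, 78)]  |A|=615.8211
4. ⊥bis P3·P2 via (22.015,53.4): [(0, 41.2969) (8.47, 42.7437) (12.1255, 45.6196) (23.5078, 78) (0, 78)]  |A|=612.6537
5. ⊥bis P3·P4 via (5.31,50.075): [(0, 49.8871) (13.7973, 50.3753) (23.5078, 78) (0, 78)]  |A|=518.6381
6. ⊥bis P3·P5 via (20.28,39.275): [(0, 49.8871) (13.7973, 50.3753) (23.5078, 78) (0, 78)]  |A|=518.6381
7. ⊥bis P3·P6 via (6.905,40.79): [(0, 49.8871) (13.7973, 50.3753) (23.5078, 78) (0, 78)]  |A|=518.6381
8. ⊥bis P3·P7 via (19.41,54.87): [(0, 49.8871) (13.1118, 50.3511) (14.017, 51.0006) (23.5078, 78) (0, 78)]  |A|=518.4265
9. ⊥bis P3·P8 via (15.955,40.645): [(0, 49.8871) (13.1118, 50.3511) (14.017, 51.0006) (23.5078, 78) (0, 78)]  |A|=518.4265
10. canonical 5-gon: [(0, 49.8871) (13.1118, 50.3511) (14.017, 51.0006) (23.5078, 78) (0, 78)]
11. shoelace: 518.4265

Area of P3's cell: 518.4265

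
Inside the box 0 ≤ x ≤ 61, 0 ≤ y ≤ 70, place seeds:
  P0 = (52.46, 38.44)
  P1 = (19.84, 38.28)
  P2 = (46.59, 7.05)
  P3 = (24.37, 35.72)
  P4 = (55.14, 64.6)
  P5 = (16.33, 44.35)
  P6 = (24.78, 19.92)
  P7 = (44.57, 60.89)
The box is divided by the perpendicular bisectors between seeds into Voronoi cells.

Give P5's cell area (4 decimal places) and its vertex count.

Area of P5's cell: 835.9113 (5 vertices)

1. box [0,61]×[0,70]: [(0, 0) (61, 0) (61, 70) (0, 70)]
2. ⊥bis P5·P0 via (34.395,41.395): [(0, 0) (27.6238, 0) (39.0741, 70) (0, 70)]  |A|=2334.4252
3. ⊥bis P5·P1 via (18.085,41.315): [(0, 30.8573) (36.0845, 51.7233) (39.0741, 70) (0, 70)]  |A|=1063.2955
4. ⊥bis P5·P2 via (31.46,25.7): [(0, 30.8573) (36.0845, 51.7233) (39.0741, 70) (0, 70)]  |A|=1063.2955
5. ⊥bis P5·P3 via (20.35,40.035): [(0, 30.8573) (27.6785, 46.8625) (36.6577, 55.2278) (39.0741, 70) (0, 70)]  |A|=1049.9591
6. ⊥bis P5·P4 via (35.735,54.475): [(0, 30.8573) (27.6785, 46.8625) (35.7725, 54.4031) (27.6345, 70) (0, 70)]  |A|=955.2061
7. ⊥bis P5·P6 via (20.555,32.135): [(0, 30.8573) (27.6785, 46.8625) (35.7725, 54.4031) (27.6345, 70) (0, 70)]  |A|=955.2061
8. ⊥bis P5·P7 via (30.45,52.62): [(0, 30.8573) (27.6785, 46.8625) (31.6533, 50.5655) (20.2706, 70) (0, 70)]  |A|=835.9113
9. canonical 5-gon: [(0, 30.8573) (27.6785, 46.8625) (31.6533, 50.5655) (20.2706, 70) (0, 70)]
10. shoelace: 835.9113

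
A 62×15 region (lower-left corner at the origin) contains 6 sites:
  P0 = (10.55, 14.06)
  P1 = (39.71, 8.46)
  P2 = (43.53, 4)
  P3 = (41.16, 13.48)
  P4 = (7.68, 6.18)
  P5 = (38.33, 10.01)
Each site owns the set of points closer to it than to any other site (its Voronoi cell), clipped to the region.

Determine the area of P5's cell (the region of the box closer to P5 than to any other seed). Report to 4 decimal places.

Area of P5's cell: 175.9185

1. box [0,62]×[0,15]: [(0, 0) (62, 0) (62, 15) (0, 15)]
2. ⊥bis P5·P0 via (24.44,12.035): [(22.6854, 0) (62, 0) (62, 15) (24.8723, 15)]  |A|=573.3173
3. ⊥bis P5·P1 via (39.02,9.235): [(22.6854, 0) (28.6474, 0) (45.4952, 15) (24.8723, 15)]  |A|=199.3863
4. ⊥bis P5·P2 via (40.93,7.005): [(22.6854, 0) (28.6474, 0) (45.4952, 15) (24.8723, 15)]  |A|=199.3863
5. ⊥bis P5·P3 via (39.745,11.745): [(22.6854, 0) (28.6474, 0) (40.838, 10.8536) (35.7539, 15) (24.8723, 15)]  |A|=179.1906
6. ⊥bis P5·P4 via (23.005,8.095): [(23.4022, 4.9164) (24.0165, 0) (28.6474, 0) (40.838, 10.8536) (35.7539, 15) (24.8723, 15)]  |A|=175.9185
7. canonical 6-gon: [(23.4022, 4.9164) (24.0165, 0) (28.6474, 0) (40.838, 10.8536) (35.7539, 15) (24.8723, 15)]
8. shoelace: 175.9185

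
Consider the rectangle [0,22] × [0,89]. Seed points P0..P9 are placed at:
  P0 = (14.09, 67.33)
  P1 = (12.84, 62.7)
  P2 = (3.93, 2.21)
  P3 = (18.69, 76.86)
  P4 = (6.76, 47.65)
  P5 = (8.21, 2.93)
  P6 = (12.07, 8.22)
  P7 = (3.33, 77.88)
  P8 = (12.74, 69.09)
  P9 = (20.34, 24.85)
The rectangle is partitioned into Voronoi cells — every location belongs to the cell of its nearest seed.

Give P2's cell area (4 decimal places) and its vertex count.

1. box [0,22]×[0,89]: [(0, 0) (22, 0) (22, 89) (0, 89)]
2. ⊥bis P2·P0 via (9.01,34.77): [(0, 36.1757) (0, 0) (22, 0) (22, 32.7433)]  |A|=758.1095
3. ⊥bis P2·P1 via (8.385,32.455): [(0, 33.6901) (0, 0) (22, 0) (22, 30.4496)]  |A|=705.536
4. ⊥bis P2·P3 via (11.31,39.535): [(0, 33.6901) (0, 0) (22, 0) (22, 30.4496)]  |A|=705.536
5. ⊥bis P2·P4 via (5.345,24.93): [(0, 25.2629) (0, 0) (22, 0) (22, 23.8927)]  |A|=540.7118
6. ⊥bis P2·P5 via (6.07,2.57): [(2.2764, 25.1211) (0, 25.2629) (0, 0) (6.5023, 0)]  |A|=110.4266
7. ⊥bis P2·P6 via (8,5.215): [(4.9243, 9.3808) (0, 16.0503) (0, 0) (6.5023, 0)]  |A|=70.0164
8. ⊥bis P2·P7 via (3.63,40.045): [(4.9243, 9.3808) (0, 16.0503) (0, 0) (6.5023, 0)]  |A|=70.0164
9. ⊥bis P2·P8 via (8.335,35.65): [(4.9243, 9.3808) (0, 16.0503) (0, 0) (6.5023, 0)]  |A|=70.0164
10. ⊥bis P2·P9 via (12.135,13.53): [(4.9243, 9.3808) (0, 16.0503) (0, 0) (6.5023, 0)]  |A|=70.0164
11. canonical 4-gon: [(4.9243, 9.3808) (0, 16.0503) (0, 0) (6.5023, 0)]
12. shoelace: 70.0164

Area of P2's cell: 70.0164 (4 vertices)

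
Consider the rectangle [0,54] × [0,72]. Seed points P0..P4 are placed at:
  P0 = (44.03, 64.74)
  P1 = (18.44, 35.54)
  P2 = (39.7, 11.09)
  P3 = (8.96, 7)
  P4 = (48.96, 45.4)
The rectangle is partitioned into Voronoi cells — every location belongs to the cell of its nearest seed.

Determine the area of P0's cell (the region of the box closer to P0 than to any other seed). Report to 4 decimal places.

Area of P0's cell: 680.0706

1. box [0,54]×[0,72]: [(0, 0) (54, 0) (54, 72) (0, 72)]
2. ⊥bis P0·P1 via (31.235,50.14): [(54, 30.1894) (54, 72) (6.2912, 72)]  |A|=997.3659
3. ⊥bis P0·P2 via (41.865,37.915): [(45.5213, 37.6199) (54, 36.9356) (54, 72) (6.2912, 72)]  |A|=968.7666
4. ⊥bis P0·P3 via (26.495,35.87): [(45.5213, 37.6199) (54, 36.9356) (54, 72) (6.2912, 72)]  |A|=968.7666
5. ⊥bis P0·P4 via (46.495,55.07): [(30.3157, 50.9457) (54, 56.9831) (54, 72) (6.2912, 72)]  |A|=680.0706
6. canonical 4-gon: [(30.3157, 50.9457) (54, 56.9831) (54, 72) (6.2912, 72)]
7. shoelace: 680.0706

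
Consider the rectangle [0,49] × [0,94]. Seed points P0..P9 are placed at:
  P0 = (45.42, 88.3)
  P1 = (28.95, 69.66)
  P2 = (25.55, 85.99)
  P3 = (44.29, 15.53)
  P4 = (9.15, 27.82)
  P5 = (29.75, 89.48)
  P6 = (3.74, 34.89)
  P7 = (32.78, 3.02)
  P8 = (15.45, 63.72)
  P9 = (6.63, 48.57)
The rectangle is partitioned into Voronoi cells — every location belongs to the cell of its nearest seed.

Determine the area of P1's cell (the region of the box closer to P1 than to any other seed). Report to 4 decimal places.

1. box [0,49]×[0,94]: [(0, 0) (49, 0) (49, 94) (0, 94)]
2. ⊥bis P1·P0 via (37.185,78.98): [(0, 0) (49, 0) (49, 68.5405) (20.186, 94) (0, 94)]  |A|=4239.205
3. ⊥bis P1·P2 via (27.25,77.825): [(0, 72.1514) (0, 0) (49, 0) (49, 68.5405) (36.3483, 79.7193)]  |A|=3697.9901
4. ⊥bis P1·P3 via (36.62,42.595): [(0, 72.1514) (0, 32.2172) (49, 46.1034) (49, 68.5405) (36.3483, 79.7193)]  |A|=1779.1358
5. ⊥bis P1·P4 via (19.05,48.74): [(0, 72.1514) (0, 57.7551) (33.7524, 41.7824) (49, 46.1034) (49, 68.5405) (36.3483, 79.7193)]  |A|=1348.1534
6. ⊥bis P1·P5 via (29.35,79.57): [(34.6112, 79.3576) (0, 72.1514) (0, 57.7551) (33.7524, 41.7824) (49, 46.1034) (49, 68.5405) (36.8603, 79.2669)]  |A|=1347.6678
7. ⊥bis P1·P6 via (16.345,52.275): [(34.6112, 79.3576) (0, 72.1514) (0, 64.1259) (25.2995, 45.7825) (33.7524, 41.7824) (49, 46.1034) (49, 68.5405) (36.8603, 79.2669)]  |A|=1267.0777
8. ⊥bis P1·P7 via (30.865,36.34): [(34.6112, 79.3576) (0, 72.1514) (0, 64.1259) (25.2995, 45.7825) (33.7524, 41.7824) (49, 46.1034) (49, 68.5405) (36.8603, 79.2669)]  |A|=1267.0777
9. ⊥bis P1·P8 via (22.2,66.69): [(34.6112, 79.3576) (18.1356, 75.9273) (33.0034, 42.1368) (33.7524, 41.7824) (49, 46.1034) (49, 68.5405) (36.8603, 79.2669)]  |A|=775.6286
10. ⊥bis P1·P9 via (17.79,59.115): [(34.6112, 79.3576) (18.1356, 75.9273) (32.2808, 43.7791) (34.0798, 41.8751) (49, 46.1034) (49, 68.5405) (36.8603, 79.2669)]  |A|=774.7465
11. canonical 7-gon: [(34.6112, 79.3576) (18.1356, 75.9273) (32.2808, 43.7791) (34.0798, 41.8751) (49, 46.1034) (49, 68.5405) (36.8603, 79.2669)]
12. shoelace: 774.7465

Area of P1's cell: 774.7465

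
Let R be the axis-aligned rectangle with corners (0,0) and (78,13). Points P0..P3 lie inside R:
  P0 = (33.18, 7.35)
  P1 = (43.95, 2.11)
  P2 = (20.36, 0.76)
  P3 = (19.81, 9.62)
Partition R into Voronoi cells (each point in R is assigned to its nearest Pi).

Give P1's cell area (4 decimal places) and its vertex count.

Area of P1's cell: 501.4598 (4 vertices)

1. box [0,78]×[0,13]: [(0, 0) (78, 0) (78, 13) (0, 13)]
2. ⊥bis P1·P0 via (38.565,4.73): [(36.2637, 0) (78, 0) (78, 13) (42.5887, 13)]  |A|=501.4598
3. ⊥bis P1·P2 via (32.155,1.435): [(36.2637, 0) (78, 0) (78, 13) (42.5887, 13)]  |A|=501.4598
4. ⊥bis P1·P3 via (31.88,5.865): [(36.2637, 0) (78, 0) (78, 13) (42.5887, 13)]  |A|=501.4598
5. canonical 4-gon: [(36.2637, 0) (78, 0) (78, 13) (42.5887, 13)]
6. shoelace: 501.4598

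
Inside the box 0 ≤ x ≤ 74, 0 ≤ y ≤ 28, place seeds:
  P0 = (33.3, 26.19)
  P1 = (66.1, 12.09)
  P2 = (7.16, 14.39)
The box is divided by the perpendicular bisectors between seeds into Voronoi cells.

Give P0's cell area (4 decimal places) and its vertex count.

Area of P0's cell: 683.7887 (4 vertices)

1. box [0,74]×[0,28]: [(0, 0) (74, 0) (74, 28) (0, 28)]
2. ⊥bis P0·P1 via (49.7,19.14): [(0, 0) (41.4721, 0) (53.5087, 28) (0, 28)]  |A|=1329.732
3. ⊥bis P0·P2 via (20.23,20.29): [(29.3892, 0) (41.4721, 0) (53.5087, 28) (16.7496, 28)]  |A|=683.7887
4. canonical 4-gon: [(29.3892, 0) (41.4721, 0) (53.5087, 28) (16.7496, 28)]
5. shoelace: 683.7887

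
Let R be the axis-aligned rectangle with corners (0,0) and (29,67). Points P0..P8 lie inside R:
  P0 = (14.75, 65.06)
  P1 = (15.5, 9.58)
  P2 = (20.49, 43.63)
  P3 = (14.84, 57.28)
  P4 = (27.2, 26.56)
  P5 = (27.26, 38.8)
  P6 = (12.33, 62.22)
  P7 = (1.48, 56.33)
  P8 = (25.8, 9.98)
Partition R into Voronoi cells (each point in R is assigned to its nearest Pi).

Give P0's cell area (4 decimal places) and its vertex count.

Area of P0's cell: 92.0247 (4 vertices)

1. box [0,29]×[0,67]: [(0, 0) (29, 0) (29, 67) (0, 67)]
2. ⊥bis P0·P1 via (15.125,37.32): [(0, 37.1155) (29, 37.5076) (29, 67) (0, 67)]  |A|=860.965
3. ⊥bis P0·P2 via (17.62,54.345): [(0, 49.6255) (29, 57.3931) (29, 67) (0, 67)]  |A|=391.23
4. ⊥bis P0·P3 via (14.795,61.17): [(0, 60.9988) (29, 61.3343) (29, 67) (0, 67)]  |A|=169.169
5. ⊥bis P0·P4 via (20.975,45.81): [(0, 60.9988) (29, 61.3343) (29, 67) (0, 67)]  |A|=169.169
6. ⊥bis P0·P5 via (21.005,51.93): [(0, 60.9988) (29, 61.3343) (29, 67) (0, 67)]  |A|=169.169
7. ⊥bis P0·P6 via (13.54,63.64): [(16.4167, 61.1888) (29, 61.3343) (29, 67) (9.5969, 67)]  |A|=92.0247
8. ⊥bis P0·P7 via (8.115,60.695): [(16.4167, 61.1888) (29, 61.3343) (29, 67) (9.5969, 67)]  |A|=92.0247
9. ⊥bis P0·P8 via (20.275,37.52): [(16.4167, 61.1888) (29, 61.3343) (29, 67) (9.5969, 67)]  |A|=92.0247
10. canonical 4-gon: [(16.4167, 61.1888) (29, 61.3343) (29, 67) (9.5969, 67)]
11. shoelace: 92.0247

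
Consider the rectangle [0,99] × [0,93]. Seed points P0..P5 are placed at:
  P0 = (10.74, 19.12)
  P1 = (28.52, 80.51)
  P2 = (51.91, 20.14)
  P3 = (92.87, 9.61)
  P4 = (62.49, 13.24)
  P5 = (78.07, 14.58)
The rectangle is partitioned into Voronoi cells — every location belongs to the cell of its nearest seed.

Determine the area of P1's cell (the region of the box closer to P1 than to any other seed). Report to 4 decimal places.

Area of P1's cell: 3444.3299

1. box [0,99]×[0,93]: [(0, 0) (99, 0) (99, 93) (0, 93)]
2. ⊥bis P1·P0 via (19.63,49.815): [(0, 55.5003) (99, 26.8276) (99, 93) (0, 93)]  |A|=5131.77
3. ⊥bis P1·P2 via (40.215,50.325): [(0, 55.5003) (30.6563, 46.6215) (99, 73.1009) (99, 93) (0, 93)]  |A|=3550.524
4. ⊥bis P1·P3 via (60.695,45.06): [(0, 55.5003) (30.6563, 46.6215) (86.0709, 68.0916) (99, 79.8262) (99, 93) (0, 93)]  |A|=3507.0477
5. ⊥bis P1·P4 via (45.505,46.875): [(0, 55.5003) (30.6563, 46.6215) (86.0709, 68.0916) (99, 79.8262) (99, 93) (0, 93)]  |A|=3507.0477
6. ⊥bis P1·P5 via (53.295,47.545): [(0, 55.5003) (30.6563, 46.6215) (74.8483, 63.7435) (99, 81.8948) (99, 93) (0, 93)]  |A|=3444.3299
7. canonical 6-gon: [(0, 55.5003) (30.6563, 46.6215) (74.8483, 63.7435) (99, 81.8948) (99, 93) (0, 93)]
8. shoelace: 3444.3299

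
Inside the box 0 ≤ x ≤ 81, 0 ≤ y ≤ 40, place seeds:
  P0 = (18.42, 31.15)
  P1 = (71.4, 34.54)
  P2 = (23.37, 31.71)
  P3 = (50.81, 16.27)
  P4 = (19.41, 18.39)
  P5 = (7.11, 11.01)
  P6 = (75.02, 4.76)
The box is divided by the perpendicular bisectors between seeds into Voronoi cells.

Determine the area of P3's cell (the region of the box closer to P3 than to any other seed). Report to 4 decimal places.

1. box [0,81]×[0,40]: [(0, 0) (81, 0) (81, 40) (0, 40)]
2. ⊥bis P3·P0 via (34.615,23.71): [(23.7226, 0) (81, 0) (81, 40) (42.0986, 40)]  |A|=1923.5751
3. ⊥bis P3·P1 via (61.105,25.405): [(23.7226, 0) (81, 0) (81, 2.9837) (48.1545, 40) (42.0986, 40)]  |A|=1315.665
4. ⊥bis P3·P2 via (37.09,23.99): [(24.3068, 1.2717) (23.7226, 0) (81, 0) (81, 2.9837) (48.1545, 40) (46.0985, 40)]  |A|=1238.2104
5. ⊥bis P3·P4 via (35.11,17.33): [(35.351, 20.8994) (33.9399, 0) (81, 0) (81, 2.9837) (48.1545, 40) (46.0985, 40)]  |A|=1130.153
6. ⊥bis P3·P5 via (28.96,13.64): [(35.351, 20.8994) (33.9399, 0) (81, 0) (81, 2.9837) (48.1545, 40) (46.0985, 40)]  |A|=1130.153
7. ⊥bis P3·P6 via (62.915,10.515): [(35.351, 20.8994) (33.9399, 0) (57.9159, 0) (66.8929, 18.8821) (48.1545, 40) (46.0985, 40)]  |A|=891.1697
8. canonical 6-gon: [(35.351, 20.8994) (33.9399, 0) (57.9159, 0) (66.8929, 18.8821) (48.1545, 40) (46.0985, 40)]
9. shoelace: 891.1697

Area of P3's cell: 891.1697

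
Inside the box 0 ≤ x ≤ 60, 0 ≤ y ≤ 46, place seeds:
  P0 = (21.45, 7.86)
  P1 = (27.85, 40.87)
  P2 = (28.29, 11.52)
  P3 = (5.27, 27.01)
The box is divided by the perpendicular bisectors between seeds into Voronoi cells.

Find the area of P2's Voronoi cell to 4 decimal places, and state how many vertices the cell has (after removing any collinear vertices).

Area of P2's cell: 963.2105 (5 vertices)

1. box [0,60]×[0,46]: [(0, 0) (60, 0) (60, 46) (0, 46)]
2. ⊥bis P2·P0 via (24.87,9.69): [(30.055, 0) (60, 0) (60, 46) (5.441, 46)]  |A|=1943.5928
3. ⊥bis P2·P1 via (28.07,26.195): [(16.1341, 26.0161) (30.055, 0) (60, 0) (60, 26.6737)]  |A|=974.5576
4. ⊥bis P2·P3 via (16.78,19.265): [(21.3756, 26.0946) (18.4325, 21.7208) (30.055, 0) (60, 0) (60, 26.6737)]  |A|=963.2105
5. canonical 5-gon: [(21.3756, 26.0946) (18.4325, 21.7208) (30.055, 0) (60, 0) (60, 26.6737)]
6. shoelace: 963.2105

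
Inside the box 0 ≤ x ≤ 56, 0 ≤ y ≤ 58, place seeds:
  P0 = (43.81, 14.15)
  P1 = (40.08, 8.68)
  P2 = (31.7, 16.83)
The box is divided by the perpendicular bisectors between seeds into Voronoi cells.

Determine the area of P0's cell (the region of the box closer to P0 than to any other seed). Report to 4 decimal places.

Area of P0's cell: 711.4927

1. box [0,56]×[0,58]: [(0, 0) (56, 0) (56, 58) (0, 58)]
2. ⊥bis P0·P1 via (41.945,11.415): [(0, 40.0173) (56, 1.8309) (56, 58) (0, 58)]  |A|=2076.2497
3. ⊥bis P0·P2 via (37.755,15.49): [(37.5208, 14.4318) (56, 1.8309) (56, 58) (47.1627, 58)]  |A|=711.4927
4. canonical 4-gon: [(37.5208, 14.4318) (56, 1.8309) (56, 58) (47.1627, 58)]
5. shoelace: 711.4927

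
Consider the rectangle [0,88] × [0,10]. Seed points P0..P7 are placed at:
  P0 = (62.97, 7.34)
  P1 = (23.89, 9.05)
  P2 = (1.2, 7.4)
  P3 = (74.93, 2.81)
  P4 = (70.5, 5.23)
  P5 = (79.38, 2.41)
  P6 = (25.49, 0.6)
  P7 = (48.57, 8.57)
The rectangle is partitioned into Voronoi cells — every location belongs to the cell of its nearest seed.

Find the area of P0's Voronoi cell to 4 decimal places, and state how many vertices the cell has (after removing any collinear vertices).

1. box [0,88]×[0,10]: [(0, 0) (88, 0) (88, 10) (0, 10)]
2. ⊥bis P0·P1 via (43.43,8.195): [(43.0714, 0) (88, 0) (88, 10) (43.509, 10)]  |A|=447.098
3. ⊥bis P0·P2 via (32.085,7.37): [(43.0714, 0) (88, 0) (88, 10) (43.509, 10)]  |A|=447.098
4. ⊥bis P0·P3 via (68.95,5.075): [(43.0714, 0) (67.0278, 0) (70.8154, 10) (43.509, 10)]  |A|=256.3139
5. ⊥bis P0·P4 via (66.735,6.285): [(43.0714, 0) (64.9739, 0) (67.776, 10) (43.509, 10)]  |A|=230.8473
6. ⊥bis P0·P5 via (71.175,4.875): [(43.0714, 0) (64.9739, 0) (67.776, 10) (43.509, 10)]  |A|=230.8473
7. ⊥bis P0·P6 via (44.23,3.97): [(43.4379, 8.3749) (44.9439, 0) (64.9739, 0) (67.776, 10) (43.509, 10)]  |A|=223.0063
8. ⊥bis P0·P7 via (55.77,7.955): [(55.0905, 0) (64.9739, 0) (67.776, 10) (55.9447, 10)]  |A|=108.5733
9. canonical 4-gon: [(55.0905, 0) (64.9739, 0) (67.776, 10) (55.9447, 10)]
10. shoelace: 108.5733

Area of P0's cell: 108.5733 (4 vertices)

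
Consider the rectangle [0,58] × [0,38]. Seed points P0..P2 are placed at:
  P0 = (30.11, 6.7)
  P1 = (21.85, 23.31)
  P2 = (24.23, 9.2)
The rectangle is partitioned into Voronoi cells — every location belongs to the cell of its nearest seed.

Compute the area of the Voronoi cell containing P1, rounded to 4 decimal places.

Area of P1's cell: 1085.7066

1. box [0,58]×[0,38]: [(0, 0) (58, 0) (58, 38) (0, 38)]
2. ⊥bis P1·P0 via (25.98,15.005): [(0, 2.0854) (58, 30.9283) (58, 38) (0, 38)]  |A|=1246.6045
3. ⊥bis P1·P2 via (23.04,16.255): [(0, 12.3687) (31.2929, 17.6471) (58, 30.9283) (58, 38) (0, 38)]  |A|=1085.7066
4. canonical 5-gon: [(0, 12.3687) (31.2929, 17.6471) (58, 30.9283) (58, 38) (0, 38)]
5. shoelace: 1085.7066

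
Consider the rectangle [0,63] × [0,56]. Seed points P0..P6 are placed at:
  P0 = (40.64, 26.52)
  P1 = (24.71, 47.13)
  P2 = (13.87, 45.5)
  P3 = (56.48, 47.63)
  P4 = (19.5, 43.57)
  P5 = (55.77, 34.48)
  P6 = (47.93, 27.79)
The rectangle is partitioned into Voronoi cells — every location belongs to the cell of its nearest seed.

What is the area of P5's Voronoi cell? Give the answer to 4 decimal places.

1. box [0,63]×[0,56]: [(0, 0) (63, 0) (63, 56) (0, 56)]
2. ⊥bis P5·P0 via (48.205,30.5): [(63, 2.3783) (63, 56) (34.7893, 56)]  |A|=756.353
3. ⊥bis P5·P1 via (40.24,40.805): [(41.3498, 43.53) (63, 2.3783) (63, 56) (46.4286, 56)]  |A|=683.782
4. ⊥bis P5·P2 via (34.82,39.99): [(41.3498, 43.53) (63, 2.3783) (63, 56) (46.4286, 56)]  |A|=683.782
5. ⊥bis P5·P3 via (56.125,41.055): [(42.258, 41.8037) (63, 2.3783) (63, 40.6838)]  |A|=397.2651
6. ⊥bis P5·P4 via (37.635,39.025): [(42.258, 41.8037) (63, 2.3783) (63, 40.6838)]  |A|=397.2651
7. ⊥bis P5·P6 via (51.85,31.135): [(42.7698, 41.7761) (63, 18.0683) (63, 40.6838)]  |A|=228.7578
8. canonical 3-gon: [(42.7698, 41.7761) (63, 18.0683) (63, 40.6838)]
9. shoelace: 228.7578

Area of P5's cell: 228.7578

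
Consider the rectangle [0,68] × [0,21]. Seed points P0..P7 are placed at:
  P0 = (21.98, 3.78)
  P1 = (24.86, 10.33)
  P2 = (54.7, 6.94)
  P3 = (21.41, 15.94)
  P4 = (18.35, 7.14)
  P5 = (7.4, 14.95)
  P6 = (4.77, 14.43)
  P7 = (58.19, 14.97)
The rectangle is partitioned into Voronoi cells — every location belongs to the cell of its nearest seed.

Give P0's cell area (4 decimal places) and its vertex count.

Area of P0's cell: 92.5928 (4 vertices)

1. box [0,68]×[0,21]: [(0, 0) (68, 0) (68, 21) (0, 21)]
2. ⊥bis P0·P1 via (23.42,7.055): [(0, 17.3526) (0, 0) (39.4652, 0)]  |A|=342.4131
3. ⊥bis P0·P2 via (38.34,5.36): [(38.8307, 0.279) (0, 17.3526) (0, 0) (38.8577, 0)]  |A|=342.3283
4. ⊥bis P0·P3 via (21.695,9.86): [(38.8307, 0.279) (17.489, 9.6628) (0, 8.843) (0, 0) (38.8577, 0)]  |A|=267.9163
5. ⊥bis P0·P4 via (20.165,5.46): [(38.8307, 0.279) (22.1559, 7.6108) (15.1111, 0) (38.8577, 0)]  |A|=92.5928
6. ⊥bis P0·P5 via (14.69,9.365): [(38.8307, 0.279) (22.1559, 7.6108) (15.1111, 0) (38.8577, 0)]  |A|=92.5928
7. ⊥bis P0·P6 via (13.375,9.105): [(38.8307, 0.279) (22.1559, 7.6108) (15.1111, 0) (38.8577, 0)]  |A|=92.5928
8. ⊥bis P0·P7 via (40.085,9.375): [(38.8307, 0.279) (22.1559, 7.6108) (15.1111, 0) (38.8577, 0)]  |A|=92.5928
9. canonical 4-gon: [(38.8307, 0.279) (22.1559, 7.6108) (15.1111, 0) (38.8577, 0)]
10. shoelace: 92.5928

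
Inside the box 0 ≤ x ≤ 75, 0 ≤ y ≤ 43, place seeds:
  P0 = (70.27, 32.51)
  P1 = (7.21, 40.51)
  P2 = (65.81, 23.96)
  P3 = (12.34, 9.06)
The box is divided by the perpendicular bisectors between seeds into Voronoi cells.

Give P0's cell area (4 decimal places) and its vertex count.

1. box [0,75]×[0,43]: [(0, 0) (75, 0) (75, 43) (0, 43)]
2. ⊥bis P0·P1 via (38.74,36.51): [(34.1082, 0) (75, 0) (75, 43) (39.5633, 43)]  |A|=1641.0614
3. ⊥bis P0·P2 via (68.04,28.235): [(75, 24.6044) (75, 43) (39.7349, 43)]  |A|=324.3613
4. ⊥bis P0·P3 via (41.305,20.785): [(75, 24.6044) (75, 43) (39.7349, 43)]  |A|=324.3613
5. canonical 3-gon: [(75, 24.6044) (75, 43) (39.7349, 43)]
6. shoelace: 324.3613

Area of P0's cell: 324.3613 (3 vertices)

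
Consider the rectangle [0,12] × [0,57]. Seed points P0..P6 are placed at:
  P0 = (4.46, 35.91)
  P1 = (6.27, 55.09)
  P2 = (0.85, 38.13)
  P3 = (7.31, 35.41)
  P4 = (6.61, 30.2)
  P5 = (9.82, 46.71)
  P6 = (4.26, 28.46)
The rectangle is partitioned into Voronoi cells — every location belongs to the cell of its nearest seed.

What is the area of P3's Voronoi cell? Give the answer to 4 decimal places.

Area of P3's cell: 49.1903

1. box [0,12]×[0,57]: [(0, 0) (12, 0) (12, 57) (0, 57)]
2. ⊥bis P3·P0 via (5.885,35.66): [(0, 2.1155) (0, 0) (12, 0) (12, 57) (9.6289, 57)]  |A|=419.7624
3. ⊥bis P3·P1 via (6.79,45.25): [(7.5747, 45.2915) (0, 2.1155) (0, 0) (12, 0) (12, 45.5253)]  |A|=380.4919
4. ⊥bis P3·P2 via (4.08,36.77): [(7.6701, 45.2965) (7.5081, 44.9118) (0, 2.1155) (0, 0) (12, 0) (12, 45.5253)]  |A|=380.4739
5. ⊥bis P3·P4 via (6.96,32.805): [(7.6701, 45.2965) (7.5081, 44.9118) (5.4204, 33.0119) (12, 32.1278) (12, 45.5253)]  |A|=70.9754
6. ⊥bis P3·P5 via (8.565,41.06): [(6.8974, 41.4304) (5.4204, 33.0119) (12, 32.1278) (12, 40.297)]  |A|=49.1903
7. ⊥bis P3·P6 via (5.785,31.935): [(6.8974, 41.4304) (5.4204, 33.0119) (12, 32.1278) (12, 40.297)]  |A|=49.1903
8. canonical 4-gon: [(6.8974, 41.4304) (5.4204, 33.0119) (12, 32.1278) (12, 40.297)]
9. shoelace: 49.1903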